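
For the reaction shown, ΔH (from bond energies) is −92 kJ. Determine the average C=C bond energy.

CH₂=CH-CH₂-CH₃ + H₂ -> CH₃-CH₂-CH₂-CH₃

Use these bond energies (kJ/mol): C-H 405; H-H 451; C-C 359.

Let D be the C=C bond energy.
Σ(broken) = 2×359 + 8×405 + 1×D + 1×451 = 4409 + D
Σ(formed) = 3×359 + 10×405 = 5127
ΔH = Σ(broken) − Σ(formed) = (4409 + D) − (5127) = −718 + D
Setting this equal to −92 kJ gives D = 626 kJ/mol.

D(C=C) ≈ 626 kJ/mol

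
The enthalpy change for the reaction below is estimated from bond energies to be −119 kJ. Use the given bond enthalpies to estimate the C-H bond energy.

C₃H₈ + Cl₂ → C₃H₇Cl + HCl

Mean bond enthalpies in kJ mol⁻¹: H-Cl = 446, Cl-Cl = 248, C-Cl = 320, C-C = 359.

D(C-H) ≈ 399 kJ/mol

Let D be the C-H bond energy.
Σ(broken) = 2×359 + 8×D + 1×248 = 966 + 8D
Σ(formed) = 2×359 + 1×320 + 7×D + 1×446 = 1484 + 7D
ΔH = Σ(broken) − Σ(formed) = (966 + 8D) − (1484 + 7D) = −518 + D
Setting this equal to −119 kJ gives D = 399 kJ/mol.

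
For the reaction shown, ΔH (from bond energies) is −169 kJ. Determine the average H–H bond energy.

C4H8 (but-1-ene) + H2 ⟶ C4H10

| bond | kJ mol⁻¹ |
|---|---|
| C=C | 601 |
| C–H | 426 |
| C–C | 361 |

Let D be the H–H bond energy.
Σ(broken) = 2×361 + 8×426 + 1×601 + 1×D = 4731 + D
Σ(formed) = 3×361 + 10×426 = 5343
ΔH = Σ(broken) − Σ(formed) = (4731 + D) − (5343) = −612 + D
Setting this equal to −169 kJ gives D = 443 kJ/mol.

D(H–H) ≈ 443 kJ/mol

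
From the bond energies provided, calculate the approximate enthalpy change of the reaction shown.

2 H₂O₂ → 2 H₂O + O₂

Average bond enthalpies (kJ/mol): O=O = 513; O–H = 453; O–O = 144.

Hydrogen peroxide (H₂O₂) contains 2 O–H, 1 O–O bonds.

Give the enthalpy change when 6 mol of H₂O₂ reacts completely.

ΔH = −675 kJ

Bonds broken (reactants):
  O–H: 4 × 453 = 1812
  O–O: 2 × 144 = 288
  Σ(broken) = 2100 kJ
Bonds formed (products):
  O–H: 4 × 453 = 1812
  O=O: 1 × 513 = 513
  Σ(formed) = 2325 kJ
ΔH = Σ(broken) − Σ(formed) = 2100 − 2325 = −225 kJ
For 3× the reaction as written: 3 × (−225) = −675 kJ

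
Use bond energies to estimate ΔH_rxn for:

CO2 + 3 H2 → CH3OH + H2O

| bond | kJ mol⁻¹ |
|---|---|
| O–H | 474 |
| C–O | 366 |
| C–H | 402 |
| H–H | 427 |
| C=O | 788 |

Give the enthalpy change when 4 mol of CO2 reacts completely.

Bonds broken (reactants):
  C=O: 2 × 788 = 1576
  H–H: 3 × 427 = 1281
  Σ(broken) = 2857 kJ
Bonds formed (products):
  C–H: 3 × 402 = 1206
  C–O: 1 × 366 = 366
  O–H: 3 × 474 = 1422
  Σ(formed) = 2994 kJ
ΔH = Σ(broken) − Σ(formed) = 2857 − 2994 = −137 kJ
For 4× the reaction as written: 4 × (−137) = −548 kJ

ΔH = −548 kJ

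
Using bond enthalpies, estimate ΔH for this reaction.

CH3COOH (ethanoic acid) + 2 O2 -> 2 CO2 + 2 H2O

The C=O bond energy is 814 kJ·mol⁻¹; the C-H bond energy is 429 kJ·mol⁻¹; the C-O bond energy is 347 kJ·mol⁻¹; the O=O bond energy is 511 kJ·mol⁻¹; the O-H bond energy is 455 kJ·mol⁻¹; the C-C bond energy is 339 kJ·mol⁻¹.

Bonds broken (reactants):
  C-C: 1 × 339 = 339
  C-H: 3 × 429 = 1287
  C-O: 1 × 347 = 347
  C=O: 1 × 814 = 814
  O-H: 1 × 455 = 455
  O=O: 2 × 511 = 1022
  Σ(broken) = 4264 kJ
Bonds formed (products):
  C=O: 4 × 814 = 3256
  O-H: 4 × 455 = 1820
  Σ(formed) = 5076 kJ
ΔH = Σ(broken) − Σ(formed) = 4264 − 5076 = −812 kJ

ΔH ≈ −812 kJ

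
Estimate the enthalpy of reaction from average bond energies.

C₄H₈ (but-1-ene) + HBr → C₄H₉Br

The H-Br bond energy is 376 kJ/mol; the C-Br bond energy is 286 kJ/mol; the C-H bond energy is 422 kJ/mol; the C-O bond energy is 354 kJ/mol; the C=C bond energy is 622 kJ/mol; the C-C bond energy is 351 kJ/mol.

Bonds broken (reactants):
  C-C: 2 × 351 = 702
  C-H: 8 × 422 = 3376
  C=C: 1 × 622 = 622
  H-Br: 1 × 376 = 376
  Σ(broken) = 5076 kJ
Bonds formed (products):
  C-Br: 1 × 286 = 286
  C-C: 3 × 351 = 1053
  C-H: 9 × 422 = 3798
  Σ(formed) = 5137 kJ
ΔH = Σ(broken) − Σ(formed) = 5076 − 5137 = −61 kJ

ΔH ≈ −61 kJ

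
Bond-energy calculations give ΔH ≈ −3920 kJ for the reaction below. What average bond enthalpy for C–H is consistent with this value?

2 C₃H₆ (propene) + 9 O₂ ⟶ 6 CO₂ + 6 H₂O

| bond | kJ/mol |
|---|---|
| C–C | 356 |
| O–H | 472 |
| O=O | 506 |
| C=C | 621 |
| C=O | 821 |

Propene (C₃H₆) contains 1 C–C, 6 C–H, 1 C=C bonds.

Let D be the C–H bond energy.
Σ(broken) = 2×356 + 12×D + 2×621 + 9×506 = 6508 + 12D
Σ(formed) = 12×821 + 12×472 = 15516
ΔH = Σ(broken) − Σ(formed) = (6508 + 12D) − (15516) = −9008 + 12D
Setting this equal to −3920 kJ gives 12D = 5088, so D = 424 kJ/mol.

D(C–H) ≈ 424 kJ/mol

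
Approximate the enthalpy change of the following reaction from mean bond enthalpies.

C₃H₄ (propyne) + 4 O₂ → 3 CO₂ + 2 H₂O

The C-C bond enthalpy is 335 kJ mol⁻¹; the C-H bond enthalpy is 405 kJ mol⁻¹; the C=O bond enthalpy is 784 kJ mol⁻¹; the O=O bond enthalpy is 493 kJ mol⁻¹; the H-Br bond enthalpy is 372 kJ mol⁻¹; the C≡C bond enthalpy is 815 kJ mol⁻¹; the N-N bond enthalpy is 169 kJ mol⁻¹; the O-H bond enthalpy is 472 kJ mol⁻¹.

ΔH ≈ −1850 kJ

Bonds broken (reactants):
  C≡C: 1 × 815 = 815
  C-C: 1 × 335 = 335
  C-H: 4 × 405 = 1620
  O=O: 4 × 493 = 1972
  Σ(broken) = 4742 kJ
Bonds formed (products):
  C=O: 6 × 784 = 4704
  O-H: 4 × 472 = 1888
  Σ(formed) = 6592 kJ
ΔH = Σ(broken) − Σ(formed) = 4742 − 6592 = −1850 kJ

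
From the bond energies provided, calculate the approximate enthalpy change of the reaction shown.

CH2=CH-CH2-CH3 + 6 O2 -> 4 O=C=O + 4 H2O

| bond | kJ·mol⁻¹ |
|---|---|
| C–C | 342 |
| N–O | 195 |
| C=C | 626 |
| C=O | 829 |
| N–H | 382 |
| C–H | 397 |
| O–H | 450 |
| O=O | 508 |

ΔH ≈ −2698 kJ

Bonds broken (reactants):
  C–C: 2 × 342 = 684
  C–H: 8 × 397 = 3176
  C=C: 1 × 626 = 626
  O=O: 6 × 508 = 3048
  Σ(broken) = 7534 kJ
Bonds formed (products):
  C=O: 8 × 829 = 6632
  O–H: 8 × 450 = 3600
  Σ(formed) = 10232 kJ
ΔH = Σ(broken) − Σ(formed) = 7534 − 10232 = −2698 kJ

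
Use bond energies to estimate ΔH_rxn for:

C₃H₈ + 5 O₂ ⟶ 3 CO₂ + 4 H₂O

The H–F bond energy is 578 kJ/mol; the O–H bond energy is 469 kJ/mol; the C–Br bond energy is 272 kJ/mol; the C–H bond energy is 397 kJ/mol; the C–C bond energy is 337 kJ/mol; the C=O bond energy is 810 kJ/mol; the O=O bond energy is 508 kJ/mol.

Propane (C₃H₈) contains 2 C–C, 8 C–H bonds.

ΔH ≈ −2222 kJ

Bonds broken (reactants):
  C–C: 2 × 337 = 674
  C–H: 8 × 397 = 3176
  O=O: 5 × 508 = 2540
  Σ(broken) = 6390 kJ
Bonds formed (products):
  C=O: 6 × 810 = 4860
  O–H: 8 × 469 = 3752
  Σ(formed) = 8612 kJ
ΔH = Σ(broken) − Σ(formed) = 6390 − 8612 = −2222 kJ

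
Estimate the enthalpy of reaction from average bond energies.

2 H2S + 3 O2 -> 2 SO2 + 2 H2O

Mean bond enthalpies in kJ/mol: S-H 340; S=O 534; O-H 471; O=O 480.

Bonds broken (reactants):
  O=O: 3 × 480 = 1440
  S-H: 4 × 340 = 1360
  Σ(broken) = 2800 kJ
Bonds formed (products):
  O-H: 4 × 471 = 1884
  S=O: 4 × 534 = 2136
  Σ(formed) = 4020 kJ
ΔH = Σ(broken) − Σ(formed) = 2800 − 4020 = −1220 kJ

ΔH ≈ −1220 kJ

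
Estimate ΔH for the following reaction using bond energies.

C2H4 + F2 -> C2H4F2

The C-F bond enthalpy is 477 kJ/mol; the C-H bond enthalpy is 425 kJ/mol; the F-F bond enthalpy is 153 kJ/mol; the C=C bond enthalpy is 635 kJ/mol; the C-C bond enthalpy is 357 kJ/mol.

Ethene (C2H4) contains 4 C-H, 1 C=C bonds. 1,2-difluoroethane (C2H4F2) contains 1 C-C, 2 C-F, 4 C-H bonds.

ΔH ≈ −523 kJ

Bonds broken (reactants):
  C-H: 4 × 425 = 1700
  C=C: 1 × 635 = 635
  F-F: 1 × 153 = 153
  Σ(broken) = 2488 kJ
Bonds formed (products):
  C-C: 1 × 357 = 357
  C-F: 2 × 477 = 954
  C-H: 4 × 425 = 1700
  Σ(formed) = 3011 kJ
ΔH = Σ(broken) − Σ(formed) = 2488 − 3011 = −523 kJ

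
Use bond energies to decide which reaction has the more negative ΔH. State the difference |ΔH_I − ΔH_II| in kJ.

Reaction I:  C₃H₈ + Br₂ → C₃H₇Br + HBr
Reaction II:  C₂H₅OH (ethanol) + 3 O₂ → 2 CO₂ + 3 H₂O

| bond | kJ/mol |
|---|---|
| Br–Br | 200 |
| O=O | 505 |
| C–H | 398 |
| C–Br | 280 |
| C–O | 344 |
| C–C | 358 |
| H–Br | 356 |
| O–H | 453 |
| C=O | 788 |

Reaction I:
  Bonds broken (reactants):
    Br–Br: 1 × 200 = 200
    C–C: 2 × 358 = 716
    C–H: 8 × 398 = 3184
    Σ(broken) = 4100 kJ
  Bonds formed (products):
    C–Br: 1 × 280 = 280
    C–C: 2 × 358 = 716
    C–H: 7 × 398 = 2786
    H–Br: 1 × 356 = 356
    Σ(formed) = 4138 kJ
  ΔH_I = 4100 − 4138 = −38 kJ
Reaction II:
  Bonds broken (reactants):
    C–C: 1 × 358 = 358
    C–H: 5 × 398 = 1990
    C–O: 1 × 344 = 344
    O–H: 1 × 453 = 453
    O=O: 3 × 505 = 1515
    Σ(broken) = 4660 kJ
  Bonds formed (products):
    C=O: 4 × 788 = 3152
    O–H: 6 × 453 = 2718
    Σ(formed) = 5870 kJ
  ΔH_II = 4660 − 5870 = −1210 kJ
ΔH_I − ΔH_II = +1172 kJ, so reaction II has the more negative ΔH; |ΔH_I − ΔH_II| = 1172 kJ.

Reaction II, by 1172 kJ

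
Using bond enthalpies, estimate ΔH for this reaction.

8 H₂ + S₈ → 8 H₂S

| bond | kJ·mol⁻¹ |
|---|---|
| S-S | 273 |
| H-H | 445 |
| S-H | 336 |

ΔH ≈ +368 kJ

Bonds broken (reactants):
  H-H: 8 × 445 = 3560
  S-S: 8 × 273 = 2184
  Σ(broken) = 5744 kJ
Bonds formed (products):
  S-H: 16 × 336 = 5376
  Σ(formed) = 5376 kJ
ΔH = Σ(broken) − Σ(formed) = 5744 − 5376 = +368 kJ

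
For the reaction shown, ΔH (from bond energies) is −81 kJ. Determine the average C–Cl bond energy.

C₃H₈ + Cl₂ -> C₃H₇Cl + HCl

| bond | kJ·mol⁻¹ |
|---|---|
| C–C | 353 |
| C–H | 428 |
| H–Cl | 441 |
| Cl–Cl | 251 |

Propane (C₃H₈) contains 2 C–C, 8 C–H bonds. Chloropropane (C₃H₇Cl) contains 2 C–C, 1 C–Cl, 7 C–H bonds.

Let D be the C–Cl bond energy.
Σ(broken) = 2×353 + 8×428 + 1×251 = 4381
Σ(formed) = 2×353 + 1×D + 7×428 + 1×441 = 4143 + D
ΔH = Σ(broken) − Σ(formed) = (4381) − (4143 + D) = +238 − D
Setting this equal to −81 kJ gives D = 319 kJ/mol.

D(C–Cl) ≈ 319 kJ/mol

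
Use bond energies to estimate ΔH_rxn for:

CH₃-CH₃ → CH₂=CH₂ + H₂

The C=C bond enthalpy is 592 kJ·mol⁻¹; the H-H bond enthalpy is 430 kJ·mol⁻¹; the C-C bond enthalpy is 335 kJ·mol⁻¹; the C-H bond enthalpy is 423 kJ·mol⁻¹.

Bonds broken (reactants):
  C-C: 1 × 335 = 335
  C-H: 6 × 423 = 2538
  Σ(broken) = 2873 kJ
Bonds formed (products):
  C-H: 4 × 423 = 1692
  C=C: 1 × 592 = 592
  H-H: 1 × 430 = 430
  Σ(formed) = 2714 kJ
ΔH = Σ(broken) − Σ(formed) = 2873 − 2714 = +159 kJ

ΔH ≈ +159 kJ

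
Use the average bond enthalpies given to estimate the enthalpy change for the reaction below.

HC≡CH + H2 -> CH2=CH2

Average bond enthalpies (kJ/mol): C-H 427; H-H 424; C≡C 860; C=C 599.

ΔH ≈ −169 kJ

Bonds broken (reactants):
  C≡C: 1 × 860 = 860
  C-H: 2 × 427 = 854
  H-H: 1 × 424 = 424
  Σ(broken) = 2138 kJ
Bonds formed (products):
  C-H: 4 × 427 = 1708
  C=C: 1 × 599 = 599
  Σ(formed) = 2307 kJ
ΔH = Σ(broken) − Σ(formed) = 2138 − 2307 = −169 kJ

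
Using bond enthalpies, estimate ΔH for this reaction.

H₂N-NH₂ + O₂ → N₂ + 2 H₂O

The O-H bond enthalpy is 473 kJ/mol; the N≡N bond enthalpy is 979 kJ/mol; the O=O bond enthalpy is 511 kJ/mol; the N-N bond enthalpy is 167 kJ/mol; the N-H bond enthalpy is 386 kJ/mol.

Bonds broken (reactants):
  N-H: 4 × 386 = 1544
  N-N: 1 × 167 = 167
  O=O: 1 × 511 = 511
  Σ(broken) = 2222 kJ
Bonds formed (products):
  N≡N: 1 × 979 = 979
  O-H: 4 × 473 = 1892
  Σ(formed) = 2871 kJ
ΔH = Σ(broken) − Σ(formed) = 2222 − 2871 = −649 kJ

ΔH ≈ −649 kJ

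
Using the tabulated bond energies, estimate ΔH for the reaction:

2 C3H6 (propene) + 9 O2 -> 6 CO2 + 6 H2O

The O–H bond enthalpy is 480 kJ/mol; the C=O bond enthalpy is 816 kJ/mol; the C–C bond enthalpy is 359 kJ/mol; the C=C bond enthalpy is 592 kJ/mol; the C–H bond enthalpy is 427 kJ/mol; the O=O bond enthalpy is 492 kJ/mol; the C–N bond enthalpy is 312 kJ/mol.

ΔH ≈ −4098 kJ

Bonds broken (reactants):
  C–C: 2 × 359 = 718
  C–H: 12 × 427 = 5124
  C=C: 2 × 592 = 1184
  O=O: 9 × 492 = 4428
  Σ(broken) = 11454 kJ
Bonds formed (products):
  C=O: 12 × 816 = 9792
  O–H: 12 × 480 = 5760
  Σ(formed) = 15552 kJ
ΔH = Σ(broken) − Σ(formed) = 11454 − 15552 = −4098 kJ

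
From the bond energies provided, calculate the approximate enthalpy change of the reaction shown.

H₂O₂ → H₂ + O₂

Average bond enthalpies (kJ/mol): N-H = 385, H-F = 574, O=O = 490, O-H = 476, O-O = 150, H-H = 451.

ΔH ≈ +161 kJ

Bonds broken (reactants):
  O-H: 2 × 476 = 952
  O-O: 1 × 150 = 150
  Σ(broken) = 1102 kJ
Bonds formed (products):
  H-H: 1 × 451 = 451
  O=O: 1 × 490 = 490
  Σ(formed) = 941 kJ
ΔH = Σ(broken) − Σ(formed) = 1102 − 941 = +161 kJ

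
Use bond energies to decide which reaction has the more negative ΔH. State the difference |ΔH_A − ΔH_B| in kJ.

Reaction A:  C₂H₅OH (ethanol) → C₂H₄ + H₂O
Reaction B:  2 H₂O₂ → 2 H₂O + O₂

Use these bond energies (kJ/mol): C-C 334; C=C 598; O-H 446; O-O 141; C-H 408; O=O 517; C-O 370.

Reaction A:
  Bonds broken (reactants):
    C-C: 1 × 334 = 334
    C-H: 5 × 408 = 2040
    C-O: 1 × 370 = 370
    O-H: 1 × 446 = 446
    Σ(broken) = 3190 kJ
  Bonds formed (products):
    C-H: 4 × 408 = 1632
    C=C: 1 × 598 = 598
    O-H: 2 × 446 = 892
    Σ(formed) = 3122 kJ
  ΔH_A = 3190 − 3122 = +68 kJ
Reaction B:
  Bonds broken (reactants):
    O-H: 4 × 446 = 1784
    O-O: 2 × 141 = 282
    Σ(broken) = 2066 kJ
  Bonds formed (products):
    O-H: 4 × 446 = 1784
    O=O: 1 × 517 = 517
    Σ(formed) = 2301 kJ
  ΔH_B = 2066 − 2301 = −235 kJ
ΔH_A − ΔH_B = +303 kJ, so reaction B has the more negative ΔH; |ΔH_A − ΔH_B| = 303 kJ.

Reaction B, by 303 kJ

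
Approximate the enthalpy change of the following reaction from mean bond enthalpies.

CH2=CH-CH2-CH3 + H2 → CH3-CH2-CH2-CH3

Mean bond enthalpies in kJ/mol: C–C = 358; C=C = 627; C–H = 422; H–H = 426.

ΔH ≈ −149 kJ

Bonds broken (reactants):
  C–C: 2 × 358 = 716
  C–H: 8 × 422 = 3376
  C=C: 1 × 627 = 627
  H–H: 1 × 426 = 426
  Σ(broken) = 5145 kJ
Bonds formed (products):
  C–C: 3 × 358 = 1074
  C–H: 10 × 422 = 4220
  Σ(formed) = 5294 kJ
ΔH = Σ(broken) − Σ(formed) = 5145 − 5294 = −149 kJ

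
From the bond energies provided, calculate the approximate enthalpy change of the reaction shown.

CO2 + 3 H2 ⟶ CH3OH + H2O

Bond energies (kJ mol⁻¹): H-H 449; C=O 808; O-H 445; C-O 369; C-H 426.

ΔH ≈ −19 kJ

Bonds broken (reactants):
  C=O: 2 × 808 = 1616
  H-H: 3 × 449 = 1347
  Σ(broken) = 2963 kJ
Bonds formed (products):
  C-H: 3 × 426 = 1278
  C-O: 1 × 369 = 369
  O-H: 3 × 445 = 1335
  Σ(formed) = 2982 kJ
ΔH = Σ(broken) − Σ(formed) = 2963 − 2982 = −19 kJ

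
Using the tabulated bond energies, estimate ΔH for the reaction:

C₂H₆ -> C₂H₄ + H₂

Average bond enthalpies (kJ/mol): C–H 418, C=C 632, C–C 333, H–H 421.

Bonds broken (reactants):
  C–C: 1 × 333 = 333
  C–H: 6 × 418 = 2508
  Σ(broken) = 2841 kJ
Bonds formed (products):
  C–H: 4 × 418 = 1672
  C=C: 1 × 632 = 632
  H–H: 1 × 421 = 421
  Σ(formed) = 2725 kJ
ΔH = Σ(broken) − Σ(formed) = 2841 − 2725 = +116 kJ

ΔH ≈ +116 kJ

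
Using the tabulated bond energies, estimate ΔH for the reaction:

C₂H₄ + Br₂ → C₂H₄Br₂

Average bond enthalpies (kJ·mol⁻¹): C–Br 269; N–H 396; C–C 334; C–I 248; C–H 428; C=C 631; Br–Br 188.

ΔH ≈ −53 kJ

Bonds broken (reactants):
  Br–Br: 1 × 188 = 188
  C–H: 4 × 428 = 1712
  C=C: 1 × 631 = 631
  Σ(broken) = 2531 kJ
Bonds formed (products):
  C–Br: 2 × 269 = 538
  C–C: 1 × 334 = 334
  C–H: 4 × 428 = 1712
  Σ(formed) = 2584 kJ
ΔH = Σ(broken) − Σ(formed) = 2531 − 2584 = −53 kJ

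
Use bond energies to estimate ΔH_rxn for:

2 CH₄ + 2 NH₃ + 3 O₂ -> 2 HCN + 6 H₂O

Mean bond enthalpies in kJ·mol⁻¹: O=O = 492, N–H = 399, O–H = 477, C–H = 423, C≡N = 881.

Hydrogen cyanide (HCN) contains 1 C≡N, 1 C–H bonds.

ΔH ≈ −1078 kJ

Bonds broken (reactants):
  C–H: 8 × 423 = 3384
  N–H: 6 × 399 = 2394
  O=O: 3 × 492 = 1476
  Σ(broken) = 7254 kJ
Bonds formed (products):
  C≡N: 2 × 881 = 1762
  C–H: 2 × 423 = 846
  O–H: 12 × 477 = 5724
  Σ(formed) = 8332 kJ
ΔH = Σ(broken) − Σ(formed) = 7254 − 8332 = −1078 kJ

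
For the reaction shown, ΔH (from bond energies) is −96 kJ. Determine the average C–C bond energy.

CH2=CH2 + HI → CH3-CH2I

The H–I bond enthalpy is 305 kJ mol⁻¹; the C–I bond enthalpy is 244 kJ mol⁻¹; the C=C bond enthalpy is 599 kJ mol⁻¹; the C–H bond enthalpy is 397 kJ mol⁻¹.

D(C–C) ≈ 359 kJ/mol

Let D be the C–C bond energy.
Σ(broken) = 4×397 + 1×599 + 1×305 = 2492
Σ(formed) = 1×D + 5×397 + 1×244 = 2229 + D
ΔH = Σ(broken) − Σ(formed) = (2492) − (2229 + D) = +263 − D
Setting this equal to −96 kJ gives D = 359 kJ/mol.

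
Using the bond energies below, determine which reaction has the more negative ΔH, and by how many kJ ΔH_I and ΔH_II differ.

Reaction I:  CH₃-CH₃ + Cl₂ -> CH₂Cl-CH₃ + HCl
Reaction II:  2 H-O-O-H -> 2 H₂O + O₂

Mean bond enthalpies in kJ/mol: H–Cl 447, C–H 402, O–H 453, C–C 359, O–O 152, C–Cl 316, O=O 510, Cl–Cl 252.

Reaction I:
  Bonds broken (reactants):
    C–C: 1 × 359 = 359
    C–H: 6 × 402 = 2412
    Cl–Cl: 1 × 252 = 252
    Σ(broken) = 3023 kJ
  Bonds formed (products):
    C–C: 1 × 359 = 359
    C–Cl: 1 × 316 = 316
    C–H: 5 × 402 = 2010
    H–Cl: 1 × 447 = 447
    Σ(formed) = 3132 kJ
  ΔH_I = 3023 − 3132 = −109 kJ
Reaction II:
  Bonds broken (reactants):
    O–H: 4 × 453 = 1812
    O–O: 2 × 152 = 304
    Σ(broken) = 2116 kJ
  Bonds formed (products):
    O–H: 4 × 453 = 1812
    O=O: 1 × 510 = 510
    Σ(formed) = 2322 kJ
  ΔH_II = 2116 − 2322 = −206 kJ
ΔH_I − ΔH_II = +97 kJ, so reaction II has the more negative ΔH; |ΔH_I − ΔH_II| = 97 kJ.

Reaction II, by 97 kJ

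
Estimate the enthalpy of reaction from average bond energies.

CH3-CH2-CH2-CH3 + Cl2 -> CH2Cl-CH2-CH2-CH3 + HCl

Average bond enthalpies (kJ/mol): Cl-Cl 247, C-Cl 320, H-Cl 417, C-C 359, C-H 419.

ΔH ≈ −71 kJ

Bonds broken (reactants):
  C-C: 3 × 359 = 1077
  C-H: 10 × 419 = 4190
  Cl-Cl: 1 × 247 = 247
  Σ(broken) = 5514 kJ
Bonds formed (products):
  C-C: 3 × 359 = 1077
  C-Cl: 1 × 320 = 320
  C-H: 9 × 419 = 3771
  H-Cl: 1 × 417 = 417
  Σ(formed) = 5585 kJ
ΔH = Σ(broken) − Σ(formed) = 5514 − 5585 = −71 kJ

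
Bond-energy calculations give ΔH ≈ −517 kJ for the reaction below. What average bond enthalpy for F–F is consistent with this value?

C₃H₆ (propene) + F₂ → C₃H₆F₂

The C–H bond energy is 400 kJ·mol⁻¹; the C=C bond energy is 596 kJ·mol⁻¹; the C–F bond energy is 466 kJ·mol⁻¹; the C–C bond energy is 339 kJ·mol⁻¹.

D(F–F) ≈ 158 kJ/mol

Let D be the F–F bond energy.
Σ(broken) = 1×339 + 6×400 + 1×596 + 1×D = 3335 + D
Σ(formed) = 2×339 + 2×466 + 6×400 = 4010
ΔH = Σ(broken) − Σ(formed) = (3335 + D) − (4010) = −675 + D
Setting this equal to −517 kJ gives D = 158 kJ/mol.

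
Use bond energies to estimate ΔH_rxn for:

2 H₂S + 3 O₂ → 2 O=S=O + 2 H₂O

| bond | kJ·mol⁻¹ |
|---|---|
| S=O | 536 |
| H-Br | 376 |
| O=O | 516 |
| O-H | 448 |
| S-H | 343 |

ΔH ≈ −1016 kJ

Bonds broken (reactants):
  O=O: 3 × 516 = 1548
  S-H: 4 × 343 = 1372
  Σ(broken) = 2920 kJ
Bonds formed (products):
  O-H: 4 × 448 = 1792
  S=O: 4 × 536 = 2144
  Σ(formed) = 3936 kJ
ΔH = Σ(broken) − Σ(formed) = 2920 − 3936 = −1016 kJ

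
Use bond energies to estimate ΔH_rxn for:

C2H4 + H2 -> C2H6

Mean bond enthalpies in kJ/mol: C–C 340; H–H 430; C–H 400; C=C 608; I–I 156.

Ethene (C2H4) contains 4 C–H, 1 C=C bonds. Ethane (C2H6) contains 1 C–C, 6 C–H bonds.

Bonds broken (reactants):
  C–H: 4 × 400 = 1600
  C=C: 1 × 608 = 608
  H–H: 1 × 430 = 430
  Σ(broken) = 2638 kJ
Bonds formed (products):
  C–C: 1 × 340 = 340
  C–H: 6 × 400 = 2400
  Σ(formed) = 2740 kJ
ΔH = Σ(broken) − Σ(formed) = 2638 − 2740 = −102 kJ

ΔH ≈ −102 kJ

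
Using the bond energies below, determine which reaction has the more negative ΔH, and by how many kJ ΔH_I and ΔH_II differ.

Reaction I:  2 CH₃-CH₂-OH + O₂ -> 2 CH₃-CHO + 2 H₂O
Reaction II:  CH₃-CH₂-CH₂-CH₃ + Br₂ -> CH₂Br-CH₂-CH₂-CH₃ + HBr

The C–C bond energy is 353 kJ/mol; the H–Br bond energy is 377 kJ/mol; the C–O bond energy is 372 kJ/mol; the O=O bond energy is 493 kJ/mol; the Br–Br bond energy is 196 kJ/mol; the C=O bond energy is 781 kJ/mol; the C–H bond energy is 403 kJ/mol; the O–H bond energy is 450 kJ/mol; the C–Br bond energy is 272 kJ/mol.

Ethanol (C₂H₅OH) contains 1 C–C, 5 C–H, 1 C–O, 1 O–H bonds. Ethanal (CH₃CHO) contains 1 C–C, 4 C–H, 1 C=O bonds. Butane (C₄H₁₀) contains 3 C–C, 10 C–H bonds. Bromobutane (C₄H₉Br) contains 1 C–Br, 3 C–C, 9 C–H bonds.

Reaction I, by 369 kJ

Reaction I:
  Bonds broken (reactants):
    C–C: 2 × 353 = 706
    C–H: 10 × 403 = 4030
    C–O: 2 × 372 = 744
    O–H: 2 × 450 = 900
    O=O: 1 × 493 = 493
    Σ(broken) = 6873 kJ
  Bonds formed (products):
    C–C: 2 × 353 = 706
    C–H: 8 × 403 = 3224
    C=O: 2 × 781 = 1562
    O–H: 4 × 450 = 1800
    Σ(formed) = 7292 kJ
  ΔH_I = 6873 − 7292 = −419 kJ
Reaction II:
  Bonds broken (reactants):
    Br–Br: 1 × 196 = 196
    C–C: 3 × 353 = 1059
    C–H: 10 × 403 = 4030
    Σ(broken) = 5285 kJ
  Bonds formed (products):
    C–Br: 1 × 272 = 272
    C–C: 3 × 353 = 1059
    C–H: 9 × 403 = 3627
    H–Br: 1 × 377 = 377
    Σ(formed) = 5335 kJ
  ΔH_II = 5285 − 5335 = −50 kJ
ΔH_I − ΔH_II = −369 kJ, so reaction I has the more negative ΔH; |ΔH_I − ΔH_II| = 369 kJ.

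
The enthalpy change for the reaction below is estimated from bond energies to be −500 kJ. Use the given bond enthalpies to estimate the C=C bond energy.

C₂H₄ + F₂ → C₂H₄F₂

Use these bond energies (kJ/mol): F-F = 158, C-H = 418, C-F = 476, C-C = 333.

Let D be the C=C bond energy.
Σ(broken) = 4×418 + 1×D + 1×158 = 1830 + D
Σ(formed) = 1×333 + 2×476 + 4×418 = 2957
ΔH = Σ(broken) − Σ(formed) = (1830 + D) − (2957) = −1127 + D
Setting this equal to −500 kJ gives D = 627 kJ/mol.

D(C=C) ≈ 627 kJ/mol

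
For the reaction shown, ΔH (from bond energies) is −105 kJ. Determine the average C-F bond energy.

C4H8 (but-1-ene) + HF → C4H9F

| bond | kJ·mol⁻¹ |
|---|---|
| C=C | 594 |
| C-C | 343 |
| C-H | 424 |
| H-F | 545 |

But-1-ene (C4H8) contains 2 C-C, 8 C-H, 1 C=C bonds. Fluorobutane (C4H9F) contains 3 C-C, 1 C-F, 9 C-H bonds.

Let D be the C-F bond energy.
Σ(broken) = 2×343 + 8×424 + 1×594 + 1×545 = 5217
Σ(formed) = 3×343 + 1×D + 9×424 = 4845 + D
ΔH = Σ(broken) − Σ(formed) = (5217) − (4845 + D) = +372 − D
Setting this equal to −105 kJ gives D = 477 kJ/mol.

D(C-F) ≈ 477 kJ/mol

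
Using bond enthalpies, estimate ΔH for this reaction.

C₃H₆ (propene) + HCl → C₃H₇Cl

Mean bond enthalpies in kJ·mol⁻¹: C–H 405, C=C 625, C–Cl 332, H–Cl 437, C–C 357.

ΔH ≈ −32 kJ

Bonds broken (reactants):
  C–C: 1 × 357 = 357
  C–H: 6 × 405 = 2430
  C=C: 1 × 625 = 625
  H–Cl: 1 × 437 = 437
  Σ(broken) = 3849 kJ
Bonds formed (products):
  C–C: 2 × 357 = 714
  C–Cl: 1 × 332 = 332
  C–H: 7 × 405 = 2835
  Σ(formed) = 3881 kJ
ΔH = Σ(broken) − Σ(formed) = 3849 − 3881 = −32 kJ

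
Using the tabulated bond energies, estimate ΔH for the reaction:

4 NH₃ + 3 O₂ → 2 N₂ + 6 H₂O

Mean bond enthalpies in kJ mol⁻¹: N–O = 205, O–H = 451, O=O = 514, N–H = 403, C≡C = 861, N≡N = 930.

Bonds broken (reactants):
  N–H: 12 × 403 = 4836
  O=O: 3 × 514 = 1542
  Σ(broken) = 6378 kJ
Bonds formed (products):
  N≡N: 2 × 930 = 1860
  O–H: 12 × 451 = 5412
  Σ(formed) = 7272 kJ
ΔH = Σ(broken) − Σ(formed) = 6378 − 7272 = −894 kJ

ΔH ≈ −894 kJ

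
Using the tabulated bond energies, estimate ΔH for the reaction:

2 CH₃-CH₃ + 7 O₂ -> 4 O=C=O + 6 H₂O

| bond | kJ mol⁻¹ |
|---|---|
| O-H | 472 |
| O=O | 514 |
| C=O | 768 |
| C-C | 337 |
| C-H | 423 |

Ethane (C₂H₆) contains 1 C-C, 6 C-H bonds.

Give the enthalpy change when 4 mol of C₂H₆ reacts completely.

Bonds broken (reactants):
  C-C: 2 × 337 = 674
  C-H: 12 × 423 = 5076
  O=O: 7 × 514 = 3598
  Σ(broken) = 9348 kJ
Bonds formed (products):
  C=O: 8 × 768 = 6144
  O-H: 12 × 472 = 5664
  Σ(formed) = 11808 kJ
ΔH = Σ(broken) − Σ(formed) = 9348 − 11808 = −2460 kJ
For 2× the reaction as written: 2 × (−2460) = −4920 kJ

ΔH = −4920 kJ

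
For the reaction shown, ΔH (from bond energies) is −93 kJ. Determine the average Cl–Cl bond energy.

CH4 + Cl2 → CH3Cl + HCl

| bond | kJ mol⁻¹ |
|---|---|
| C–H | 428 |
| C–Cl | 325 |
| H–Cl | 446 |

Let D be the Cl–Cl bond energy.
Σ(broken) = 4×428 + 1×D = 1712 + D
Σ(formed) = 1×325 + 3×428 + 1×446 = 2055
ΔH = Σ(broken) − Σ(formed) = (1712 + D) − (2055) = −343 + D
Setting this equal to −93 kJ gives D = 250 kJ/mol.

D(Cl–Cl) ≈ 250 kJ/mol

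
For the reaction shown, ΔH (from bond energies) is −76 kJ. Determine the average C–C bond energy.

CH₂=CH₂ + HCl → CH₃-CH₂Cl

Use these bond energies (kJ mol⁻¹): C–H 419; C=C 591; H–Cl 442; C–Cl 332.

D(C–C) ≈ 358 kJ/mol

Let D be the C–C bond energy.
Σ(broken) = 4×419 + 1×591 + 1×442 = 2709
Σ(formed) = 1×D + 1×332 + 5×419 = 2427 + D
ΔH = Σ(broken) − Σ(formed) = (2709) − (2427 + D) = +282 − D
Setting this equal to −76 kJ gives D = 358 kJ/mol.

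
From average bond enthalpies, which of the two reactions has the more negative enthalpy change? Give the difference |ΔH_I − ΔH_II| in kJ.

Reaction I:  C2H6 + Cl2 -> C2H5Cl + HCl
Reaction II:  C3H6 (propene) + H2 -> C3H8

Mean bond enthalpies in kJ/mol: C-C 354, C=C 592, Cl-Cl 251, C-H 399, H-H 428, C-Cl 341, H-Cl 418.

Reaction I:
  Bonds broken (reactants):
    C-C: 1 × 354 = 354
    C-H: 6 × 399 = 2394
    Cl-Cl: 1 × 251 = 251
    Σ(broken) = 2999 kJ
  Bonds formed (products):
    C-C: 1 × 354 = 354
    C-Cl: 1 × 341 = 341
    C-H: 5 × 399 = 1995
    H-Cl: 1 × 418 = 418
    Σ(formed) = 3108 kJ
  ΔH_I = 2999 − 3108 = −109 kJ
Reaction II:
  Bonds broken (reactants):
    C-C: 1 × 354 = 354
    C-H: 6 × 399 = 2394
    C=C: 1 × 592 = 592
    H-H: 1 × 428 = 428
    Σ(broken) = 3768 kJ
  Bonds formed (products):
    C-C: 2 × 354 = 708
    C-H: 8 × 399 = 3192
    Σ(formed) = 3900 kJ
  ΔH_II = 3768 − 3900 = −132 kJ
ΔH_I − ΔH_II = +23 kJ, so reaction II has the more negative ΔH; |ΔH_I − ΔH_II| = 23 kJ.

Reaction II, by 23 kJ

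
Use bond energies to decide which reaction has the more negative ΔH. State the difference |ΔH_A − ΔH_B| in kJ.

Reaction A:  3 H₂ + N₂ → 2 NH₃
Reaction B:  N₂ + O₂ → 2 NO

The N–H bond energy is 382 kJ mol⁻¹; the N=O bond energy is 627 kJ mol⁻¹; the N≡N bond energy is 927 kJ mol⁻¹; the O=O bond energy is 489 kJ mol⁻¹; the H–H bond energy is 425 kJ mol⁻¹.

Reaction A:
  Bonds broken (reactants):
    H–H: 3 × 425 = 1275
    N≡N: 1 × 927 = 927
    Σ(broken) = 2202 kJ
  Bonds formed (products):
    N–H: 6 × 382 = 2292
    Σ(formed) = 2292 kJ
  ΔH_A = 2202 − 2292 = −90 kJ
Reaction B:
  Bonds broken (reactants):
    N≡N: 1 × 927 = 927
    O=O: 1 × 489 = 489
    Σ(broken) = 1416 kJ
  Bonds formed (products):
    N=O: 2 × 627 = 1254
    Σ(formed) = 1254 kJ
  ΔH_B = 1416 − 1254 = +162 kJ
ΔH_A − ΔH_B = −252 kJ, so reaction A has the more negative ΔH; |ΔH_A − ΔH_B| = 252 kJ.

Reaction A, by 252 kJ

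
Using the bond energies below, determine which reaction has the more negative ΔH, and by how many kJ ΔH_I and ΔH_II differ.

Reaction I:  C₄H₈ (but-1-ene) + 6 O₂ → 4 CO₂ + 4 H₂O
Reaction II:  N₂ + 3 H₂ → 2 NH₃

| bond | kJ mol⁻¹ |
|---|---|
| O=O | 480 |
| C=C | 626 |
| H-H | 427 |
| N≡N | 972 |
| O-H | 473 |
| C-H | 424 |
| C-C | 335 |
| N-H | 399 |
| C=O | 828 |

Reaction I:
  Bonds broken (reactants):
    C-C: 2 × 335 = 670
    C-H: 8 × 424 = 3392
    C=C: 1 × 626 = 626
    O=O: 6 × 480 = 2880
    Σ(broken) = 7568 kJ
  Bonds formed (products):
    C=O: 8 × 828 = 6624
    O-H: 8 × 473 = 3784
    Σ(formed) = 10408 kJ
  ΔH_I = 7568 − 10408 = −2840 kJ
Reaction II:
  Bonds broken (reactants):
    H-H: 3 × 427 = 1281
    N≡N: 1 × 972 = 972
    Σ(broken) = 2253 kJ
  Bonds formed (products):
    N-H: 6 × 399 = 2394
    Σ(formed) = 2394 kJ
  ΔH_II = 2253 − 2394 = −141 kJ
ΔH_I − ΔH_II = −2699 kJ, so reaction I has the more negative ΔH; |ΔH_I − ΔH_II| = 2699 kJ.

Reaction I, by 2699 kJ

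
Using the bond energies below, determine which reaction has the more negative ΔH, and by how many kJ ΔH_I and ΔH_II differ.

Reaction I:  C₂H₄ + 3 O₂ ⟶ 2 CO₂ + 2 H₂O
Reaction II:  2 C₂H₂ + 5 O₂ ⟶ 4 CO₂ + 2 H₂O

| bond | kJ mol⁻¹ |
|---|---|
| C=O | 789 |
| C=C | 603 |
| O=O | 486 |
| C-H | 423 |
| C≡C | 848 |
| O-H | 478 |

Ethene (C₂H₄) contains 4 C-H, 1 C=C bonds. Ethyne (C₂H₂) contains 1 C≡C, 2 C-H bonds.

Reaction II, by 1091 kJ

Reaction I:
  Bonds broken (reactants):
    C-H: 4 × 423 = 1692
    C=C: 1 × 603 = 603
    O=O: 3 × 486 = 1458
    Σ(broken) = 3753 kJ
  Bonds formed (products):
    C=O: 4 × 789 = 3156
    O-H: 4 × 478 = 1912
    Σ(formed) = 5068 kJ
  ΔH_I = 3753 − 5068 = −1315 kJ
Reaction II:
  Bonds broken (reactants):
    C≡C: 2 × 848 = 1696
    C-H: 4 × 423 = 1692
    O=O: 5 × 486 = 2430
    Σ(broken) = 5818 kJ
  Bonds formed (products):
    C=O: 8 × 789 = 6312
    O-H: 4 × 478 = 1912
    Σ(formed) = 8224 kJ
  ΔH_II = 5818 − 8224 = −2406 kJ
ΔH_I − ΔH_II = +1091 kJ, so reaction II has the more negative ΔH; |ΔH_I − ΔH_II| = 1091 kJ.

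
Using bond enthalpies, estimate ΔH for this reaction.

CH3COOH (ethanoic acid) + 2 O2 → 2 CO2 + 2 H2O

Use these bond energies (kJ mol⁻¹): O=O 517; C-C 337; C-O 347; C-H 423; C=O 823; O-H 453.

Bonds broken (reactants):
  C-C: 1 × 337 = 337
  C-H: 3 × 423 = 1269
  C-O: 1 × 347 = 347
  C=O: 1 × 823 = 823
  O-H: 1 × 453 = 453
  O=O: 2 × 517 = 1034
  Σ(broken) = 4263 kJ
Bonds formed (products):
  C=O: 4 × 823 = 3292
  O-H: 4 × 453 = 1812
  Σ(formed) = 5104 kJ
ΔH = Σ(broken) − Σ(formed) = 4263 − 5104 = −841 kJ

ΔH ≈ −841 kJ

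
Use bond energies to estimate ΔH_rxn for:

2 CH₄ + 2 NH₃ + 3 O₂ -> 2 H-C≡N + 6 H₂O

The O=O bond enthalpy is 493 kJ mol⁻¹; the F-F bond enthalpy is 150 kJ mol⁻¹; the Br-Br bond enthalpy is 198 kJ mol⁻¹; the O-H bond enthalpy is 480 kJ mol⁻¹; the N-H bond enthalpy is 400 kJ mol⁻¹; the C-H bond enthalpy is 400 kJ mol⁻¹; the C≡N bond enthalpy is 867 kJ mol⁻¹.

Bonds broken (reactants):
  C-H: 8 × 400 = 3200
  N-H: 6 × 400 = 2400
  O=O: 3 × 493 = 1479
  Σ(broken) = 7079 kJ
Bonds formed (products):
  C≡N: 2 × 867 = 1734
  C-H: 2 × 400 = 800
  O-H: 12 × 480 = 5760
  Σ(formed) = 8294 kJ
ΔH = Σ(broken) − Σ(formed) = 7079 − 8294 = −1215 kJ

ΔH ≈ −1215 kJ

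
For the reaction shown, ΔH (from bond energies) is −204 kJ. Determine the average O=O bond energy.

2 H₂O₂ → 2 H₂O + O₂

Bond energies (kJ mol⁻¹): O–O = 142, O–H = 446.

D(O=O) ≈ 488 kJ/mol

Let D be the O=O bond energy.
Σ(broken) = 4×446 + 2×142 = 2068
Σ(formed) = 4×446 + 1×D = 1784 + D
ΔH = Σ(broken) − Σ(formed) = (2068) − (1784 + D) = +284 − D
Setting this equal to −204 kJ gives D = 488 kJ/mol.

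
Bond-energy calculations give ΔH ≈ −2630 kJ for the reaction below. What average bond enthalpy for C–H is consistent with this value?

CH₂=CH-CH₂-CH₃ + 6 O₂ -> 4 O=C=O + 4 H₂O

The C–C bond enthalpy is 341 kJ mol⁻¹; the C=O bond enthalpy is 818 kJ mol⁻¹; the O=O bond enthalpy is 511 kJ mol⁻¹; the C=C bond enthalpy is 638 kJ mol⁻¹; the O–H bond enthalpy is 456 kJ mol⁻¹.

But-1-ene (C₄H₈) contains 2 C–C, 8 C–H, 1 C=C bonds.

Let D be the C–H bond energy.
Σ(broken) = 2×341 + 8×D + 1×638 + 6×511 = 4386 + 8D
Σ(formed) = 8×818 + 8×456 = 10192
ΔH = Σ(broken) − Σ(formed) = (4386 + 8D) − (10192) = −5806 + 8D
Setting this equal to −2630 kJ gives 8D = 3176, so D = 397 kJ/mol.

D(C–H) ≈ 397 kJ/mol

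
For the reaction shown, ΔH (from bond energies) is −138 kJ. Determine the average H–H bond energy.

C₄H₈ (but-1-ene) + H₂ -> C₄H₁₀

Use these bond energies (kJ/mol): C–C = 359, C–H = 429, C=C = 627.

D(H–H) ≈ 452 kJ/mol

Let D be the H–H bond energy.
Σ(broken) = 2×359 + 8×429 + 1×627 + 1×D = 4777 + D
Σ(formed) = 3×359 + 10×429 = 5367
ΔH = Σ(broken) − Σ(formed) = (4777 + D) − (5367) = −590 + D
Setting this equal to −138 kJ gives D = 452 kJ/mol.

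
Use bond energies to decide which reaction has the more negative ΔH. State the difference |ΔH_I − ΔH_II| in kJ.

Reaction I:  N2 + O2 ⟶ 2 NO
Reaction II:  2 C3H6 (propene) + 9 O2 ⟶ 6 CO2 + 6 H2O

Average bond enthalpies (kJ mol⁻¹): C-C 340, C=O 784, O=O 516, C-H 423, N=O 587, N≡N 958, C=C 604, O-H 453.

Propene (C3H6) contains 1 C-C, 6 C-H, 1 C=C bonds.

Reaction II, by 3536 kJ

Reaction I:
  Bonds broken (reactants):
    N≡N: 1 × 958 = 958
    O=O: 1 × 516 = 516
    Σ(broken) = 1474 kJ
  Bonds formed (products):
    N=O: 2 × 587 = 1174
    Σ(formed) = 1174 kJ
  ΔH_I = 1474 − 1174 = +300 kJ
Reaction II:
  Bonds broken (reactants):
    C-C: 2 × 340 = 680
    C-H: 12 × 423 = 5076
    C=C: 2 × 604 = 1208
    O=O: 9 × 516 = 4644
    Σ(broken) = 11608 kJ
  Bonds formed (products):
    C=O: 12 × 784 = 9408
    O-H: 12 × 453 = 5436
    Σ(formed) = 14844 kJ
  ΔH_II = 11608 − 14844 = −3236 kJ
ΔH_I − ΔH_II = +3536 kJ, so reaction II has the more negative ΔH; |ΔH_I − ΔH_II| = 3536 kJ.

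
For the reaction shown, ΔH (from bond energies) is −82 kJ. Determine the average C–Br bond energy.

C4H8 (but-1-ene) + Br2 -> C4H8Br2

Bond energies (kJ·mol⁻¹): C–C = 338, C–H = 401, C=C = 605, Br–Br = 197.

D(C–Br) ≈ 273 kJ/mol

Let D be the C–Br bond energy.
Σ(broken) = 1×197 + 2×338 + 8×401 + 1×605 = 4686
Σ(formed) = 2×D + 3×338 + 8×401 = 4222 + 2D
ΔH = Σ(broken) − Σ(formed) = (4686) − (4222 + 2D) = +464 − 2D
Setting this equal to −82 kJ gives 2D = 546, so D = 273 kJ/mol.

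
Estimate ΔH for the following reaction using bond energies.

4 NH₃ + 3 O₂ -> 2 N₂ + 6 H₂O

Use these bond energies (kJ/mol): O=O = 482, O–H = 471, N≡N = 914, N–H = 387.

Bonds broken (reactants):
  N–H: 12 × 387 = 4644
  O=O: 3 × 482 = 1446
  Σ(broken) = 6090 kJ
Bonds formed (products):
  N≡N: 2 × 914 = 1828
  O–H: 12 × 471 = 5652
  Σ(formed) = 7480 kJ
ΔH = Σ(broken) − Σ(formed) = 6090 − 7480 = −1390 kJ

ΔH ≈ −1390 kJ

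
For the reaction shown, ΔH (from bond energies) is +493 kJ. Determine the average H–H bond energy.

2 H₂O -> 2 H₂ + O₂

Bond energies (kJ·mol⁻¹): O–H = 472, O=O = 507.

Let D be the H–H bond energy.
Σ(broken) = 4×472 = 1888
Σ(formed) = 2×D + 1×507 = 507 + 2D
ΔH = Σ(broken) − Σ(formed) = (1888) − (507 + 2D) = +1381 − 2D
Setting this equal to +493 kJ gives 2D = 888, so D = 444 kJ/mol.

D(H–H) ≈ 444 kJ/mol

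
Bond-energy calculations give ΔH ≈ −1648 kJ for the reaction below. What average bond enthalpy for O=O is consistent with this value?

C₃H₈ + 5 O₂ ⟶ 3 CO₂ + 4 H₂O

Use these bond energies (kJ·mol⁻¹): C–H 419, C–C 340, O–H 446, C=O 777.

Let D be the O=O bond energy.
Σ(broken) = 2×340 + 8×419 + 5×D = 4032 + 5D
Σ(formed) = 6×777 + 8×446 = 8230
ΔH = Σ(broken) − Σ(formed) = (4032 + 5D) − (8230) = −4198 + 5D
Setting this equal to −1648 kJ gives 5D = 2550, so D = 510 kJ/mol.

D(O=O) ≈ 510 kJ/mol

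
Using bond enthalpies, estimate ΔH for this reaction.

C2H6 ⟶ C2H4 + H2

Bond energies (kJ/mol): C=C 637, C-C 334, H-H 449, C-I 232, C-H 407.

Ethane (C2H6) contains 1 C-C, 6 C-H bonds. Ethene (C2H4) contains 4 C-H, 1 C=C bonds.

Bonds broken (reactants):
  C-C: 1 × 334 = 334
  C-H: 6 × 407 = 2442
  Σ(broken) = 2776 kJ
Bonds formed (products):
  C-H: 4 × 407 = 1628
  C=C: 1 × 637 = 637
  H-H: 1 × 449 = 449
  Σ(formed) = 2714 kJ
ΔH = Σ(broken) − Σ(formed) = 2776 − 2714 = +62 kJ

ΔH ≈ +62 kJ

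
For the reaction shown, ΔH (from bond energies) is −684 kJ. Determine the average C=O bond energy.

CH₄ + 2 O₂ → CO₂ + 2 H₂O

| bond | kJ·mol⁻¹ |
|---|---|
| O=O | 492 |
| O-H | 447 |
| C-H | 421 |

D(C=O) ≈ 782 kJ/mol

Let D be the C=O bond energy.
Σ(broken) = 4×421 + 2×492 = 2668
Σ(formed) = 2×D + 4×447 = 1788 + 2D
ΔH = Σ(broken) − Σ(formed) = (2668) − (1788 + 2D) = +880 − 2D
Setting this equal to −684 kJ gives 2D = 1564, so D = 782 kJ/mol.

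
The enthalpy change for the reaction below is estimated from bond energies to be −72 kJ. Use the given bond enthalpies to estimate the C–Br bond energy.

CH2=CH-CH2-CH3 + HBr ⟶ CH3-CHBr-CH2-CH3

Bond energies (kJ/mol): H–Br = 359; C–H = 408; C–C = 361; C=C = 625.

D(C–Br) ≈ 287 kJ/mol

Let D be the C–Br bond energy.
Σ(broken) = 2×361 + 8×408 + 1×625 + 1×359 = 4970
Σ(formed) = 1×D + 3×361 + 9×408 = 4755 + D
ΔH = Σ(broken) − Σ(formed) = (4970) − (4755 + D) = +215 − D
Setting this equal to −72 kJ gives D = 287 kJ/mol.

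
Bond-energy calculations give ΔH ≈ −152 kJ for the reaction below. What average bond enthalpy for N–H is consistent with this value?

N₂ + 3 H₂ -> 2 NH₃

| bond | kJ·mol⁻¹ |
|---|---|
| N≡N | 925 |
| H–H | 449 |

Let D be the N–H bond energy.
Σ(broken) = 3×449 + 1×925 = 2272
Σ(formed) = 6×D = 6D
ΔH = Σ(broken) − Σ(formed) = (2272) − (6D) = +2272 − 6D
Setting this equal to −152 kJ gives 6D = 2424, so D = 404 kJ/mol.

D(N–H) ≈ 404 kJ/mol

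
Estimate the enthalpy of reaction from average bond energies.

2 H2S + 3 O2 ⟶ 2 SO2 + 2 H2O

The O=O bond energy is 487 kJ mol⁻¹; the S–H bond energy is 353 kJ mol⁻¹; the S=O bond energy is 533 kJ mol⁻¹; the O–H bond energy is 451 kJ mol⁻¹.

ΔH ≈ −1063 kJ

Bonds broken (reactants):
  O=O: 3 × 487 = 1461
  S–H: 4 × 353 = 1412
  Σ(broken) = 2873 kJ
Bonds formed (products):
  O–H: 4 × 451 = 1804
  S=O: 4 × 533 = 2132
  Σ(formed) = 3936 kJ
ΔH = Σ(broken) − Σ(formed) = 2873 − 3936 = −1063 kJ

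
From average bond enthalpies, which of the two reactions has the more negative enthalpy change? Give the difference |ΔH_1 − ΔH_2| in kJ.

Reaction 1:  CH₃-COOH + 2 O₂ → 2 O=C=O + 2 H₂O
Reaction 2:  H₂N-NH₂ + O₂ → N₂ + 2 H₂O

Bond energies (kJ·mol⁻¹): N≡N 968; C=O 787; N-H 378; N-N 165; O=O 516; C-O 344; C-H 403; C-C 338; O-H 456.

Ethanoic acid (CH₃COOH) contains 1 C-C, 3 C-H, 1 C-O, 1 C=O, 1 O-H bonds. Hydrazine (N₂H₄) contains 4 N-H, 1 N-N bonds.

Reaction 1, by 207 kJ

Reaction 1:
  Bonds broken (reactants):
    C-C: 1 × 338 = 338
    C-H: 3 × 403 = 1209
    C-O: 1 × 344 = 344
    C=O: 1 × 787 = 787
    O-H: 1 × 456 = 456
    O=O: 2 × 516 = 1032
    Σ(broken) = 4166 kJ
  Bonds formed (products):
    C=O: 4 × 787 = 3148
    O-H: 4 × 456 = 1824
    Σ(formed) = 4972 kJ
  ΔH_1 = 4166 − 4972 = −806 kJ
Reaction 2:
  Bonds broken (reactants):
    N-H: 4 × 378 = 1512
    N-N: 1 × 165 = 165
    O=O: 1 × 516 = 516
    Σ(broken) = 2193 kJ
  Bonds formed (products):
    N≡N: 1 × 968 = 968
    O-H: 4 × 456 = 1824
    Σ(formed) = 2792 kJ
  ΔH_2 = 2193 − 2792 = −599 kJ
ΔH_1 − ΔH_2 = −207 kJ, so reaction 1 has the more negative ΔH; |ΔH_1 − ΔH_2| = 207 kJ.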